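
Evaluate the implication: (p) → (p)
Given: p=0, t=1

Antecedent (p) = 0; consequent (p) = 0.
0 → 0 = 1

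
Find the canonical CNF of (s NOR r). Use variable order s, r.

(s OR NOT r) AND (NOT s OR r) AND (NOT s OR NOT r)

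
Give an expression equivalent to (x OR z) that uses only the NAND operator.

((x NAND x) NAND (z NAND z))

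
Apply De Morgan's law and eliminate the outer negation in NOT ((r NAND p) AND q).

NOT (r NAND p) OR NOT q
De Morgan's: NOT(AND of terms) = OR of negations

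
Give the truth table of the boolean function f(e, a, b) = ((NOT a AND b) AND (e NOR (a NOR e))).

e | a | b | Output
------------------
0 | 0 | 0 | 0
0 | 0 | 1 | 0
0 | 1 | 0 | 0
0 | 1 | 1 | 0
1 | 0 | 0 | 0
1 | 0 | 1 | 0
1 | 1 | 0 | 0
1 | 1 | 1 | 0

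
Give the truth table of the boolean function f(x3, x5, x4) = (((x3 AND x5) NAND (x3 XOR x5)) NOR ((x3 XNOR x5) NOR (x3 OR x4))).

x3 | x5 | x4 | Output
---------------------
0 | 0 | 0 | 0
0 | 0 | 1 | 0
0 | 1 | 0 | 0
0 | 1 | 1 | 0
1 | 0 | 0 | 0
1 | 0 | 1 | 0
1 | 1 | 0 | 0
1 | 1 | 1 | 0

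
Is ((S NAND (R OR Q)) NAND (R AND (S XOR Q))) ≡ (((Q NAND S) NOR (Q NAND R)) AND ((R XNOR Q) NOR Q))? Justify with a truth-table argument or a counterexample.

No. Counterexample: with Q=0, R=0, S=0, Expression 1 = 1 but Expression 2 = 0.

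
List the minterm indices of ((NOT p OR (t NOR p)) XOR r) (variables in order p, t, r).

Σm(0, 2, 5, 7) = (NOT p AND NOT t AND NOT r) OR (NOT p AND t AND NOT r) OR (p AND NOT t AND r) OR (p AND t AND r)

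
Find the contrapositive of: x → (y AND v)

Contrapositive: NOT (y AND v) → NOT x
Note: A statement and its contrapositive are logically equivalent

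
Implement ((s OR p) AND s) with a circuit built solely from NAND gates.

((((s NAND s) NAND (p NAND p)) NAND s) NAND (((s NAND s) NAND (p NAND p)) NAND s))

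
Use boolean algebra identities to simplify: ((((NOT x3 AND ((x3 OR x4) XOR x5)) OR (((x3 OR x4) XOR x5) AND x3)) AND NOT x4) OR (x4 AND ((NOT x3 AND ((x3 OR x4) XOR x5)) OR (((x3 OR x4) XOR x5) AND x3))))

By distribution ((E AND v) OR (E AND NOT v) = E) then distribution ((E AND v) OR (E AND NOT v) = E):
= ((x3 OR x4) XOR x5)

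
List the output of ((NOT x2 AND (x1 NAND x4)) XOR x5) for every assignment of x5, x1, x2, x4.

x5 | x1 | x2 | x4 | Output
--------------------------
0 | 0 | 0 | 0 | 1
0 | 0 | 0 | 1 | 1
0 | 0 | 1 | 0 | 0
0 | 0 | 1 | 1 | 0
0 | 1 | 0 | 0 | 1
0 | 1 | 0 | 1 | 0
0 | 1 | 1 | 0 | 0
0 | 1 | 1 | 1 | 0
1 | 0 | 0 | 0 | 0
1 | 0 | 0 | 1 | 0
1 | 0 | 1 | 0 | 1
1 | 0 | 1 | 1 | 1
1 | 1 | 0 | 0 | 0
1 | 1 | 0 | 1 | 1
1 | 1 | 1 | 0 | 1
1 | 1 | 1 | 1 | 1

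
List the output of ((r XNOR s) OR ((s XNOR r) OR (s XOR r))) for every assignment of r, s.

r | s | Output
--------------
0 | 0 | 1
0 | 1 | 1
1 | 0 | 1
1 | 1 | 1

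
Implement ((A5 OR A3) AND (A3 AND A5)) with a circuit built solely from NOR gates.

((((A5 NOR A3) NOR (A5 NOR A3)) NOR ((A5 NOR A3) NOR (A5 NOR A3))) NOR (((A3 NOR A3) NOR (A5 NOR A5)) NOR ((A3 NOR A3) NOR (A5 NOR A5))))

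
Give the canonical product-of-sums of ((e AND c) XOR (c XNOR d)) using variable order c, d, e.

ΠM(2, 3, 4, 7) = (c OR NOT d OR e) AND (c OR NOT d OR NOT e) AND (NOT c OR d OR e) AND (NOT c OR NOT d OR NOT e)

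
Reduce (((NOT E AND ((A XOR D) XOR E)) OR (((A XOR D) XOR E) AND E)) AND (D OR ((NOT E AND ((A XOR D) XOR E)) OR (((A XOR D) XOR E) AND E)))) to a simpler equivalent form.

By absorption (E AND (E OR v) = E) then distribution ((E AND v) OR (E AND NOT v) = E):
= ((A XOR D) XOR E)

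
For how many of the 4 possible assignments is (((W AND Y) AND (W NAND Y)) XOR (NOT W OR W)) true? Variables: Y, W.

Satisfying assignments: (0,0), (0,1), (1,0), (1,1)
Count: 4 out of 4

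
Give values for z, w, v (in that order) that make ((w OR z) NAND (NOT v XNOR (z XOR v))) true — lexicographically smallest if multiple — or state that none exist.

z=0, w=0, v=0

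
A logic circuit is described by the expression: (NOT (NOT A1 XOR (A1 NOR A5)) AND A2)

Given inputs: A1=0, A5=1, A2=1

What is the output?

Substituting: (NOT (NOT 0 XOR (0 NOR 1)) AND 1)
= 0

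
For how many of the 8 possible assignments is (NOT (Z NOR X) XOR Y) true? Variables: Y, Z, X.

Satisfying assignments: (0,0,1), (0,1,0), (0,1,1), (1,0,0)
Count: 4 out of 8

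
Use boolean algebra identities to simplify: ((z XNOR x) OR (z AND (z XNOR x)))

By absorption (E OR (E AND v) = E):
= (z XNOR x)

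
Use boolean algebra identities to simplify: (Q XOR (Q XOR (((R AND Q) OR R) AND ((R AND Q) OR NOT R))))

By XOR self-cancellation ((E XOR v) XOR v = E) then distribution ((E OR v) AND (E OR NOT v) = E):
= (R AND Q)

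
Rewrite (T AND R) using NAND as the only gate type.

((T NAND R) NAND (T NAND R))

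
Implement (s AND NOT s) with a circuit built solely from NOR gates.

((s NOR s) NOR ((s NOR s) NOR (s NOR s)))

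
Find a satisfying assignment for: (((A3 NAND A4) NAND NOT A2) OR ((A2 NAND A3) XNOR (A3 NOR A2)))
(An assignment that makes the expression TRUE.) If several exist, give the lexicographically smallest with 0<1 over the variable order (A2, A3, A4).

A2=0, A3=0, A4=0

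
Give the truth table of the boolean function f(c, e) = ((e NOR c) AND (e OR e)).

c | e | Output
--------------
0 | 0 | 0
0 | 1 | 0
1 | 0 | 0
1 | 1 | 0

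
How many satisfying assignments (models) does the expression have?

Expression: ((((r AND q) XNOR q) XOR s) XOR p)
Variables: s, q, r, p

Satisfying assignments: (0,0,0,0), (0,0,1,0), (0,1,0,1), (0,1,1,0), (1,0,0,1), (1,0,1,1), (1,1,0,0), (1,1,1,1)
Count: 8 out of 16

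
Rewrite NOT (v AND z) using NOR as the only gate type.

(((v NOR v) NOR (z NOR z)) NOR ((v NOR v) NOR (z NOR z)))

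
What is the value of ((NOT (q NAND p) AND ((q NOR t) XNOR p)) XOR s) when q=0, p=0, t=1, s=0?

Substituting: ((NOT (0 NAND 0) AND ((0 NOR 1) XNOR 0)) XOR 0)
= 0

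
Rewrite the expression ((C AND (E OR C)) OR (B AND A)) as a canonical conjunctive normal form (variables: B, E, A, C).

(B OR E OR A OR C) AND (B OR E OR NOT A OR C) AND (B OR NOT E OR A OR C) AND (B OR NOT E OR NOT A OR C) AND (NOT B OR E OR A OR C) AND (NOT B OR NOT E OR A OR C)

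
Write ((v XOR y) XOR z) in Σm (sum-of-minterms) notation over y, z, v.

Σm(1, 2, 4, 7) = (NOT y AND NOT z AND v) OR (NOT y AND z AND NOT v) OR (y AND NOT z AND NOT v) OR (y AND z AND v)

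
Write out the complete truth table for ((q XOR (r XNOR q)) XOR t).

r | q | t | Output
------------------
0 | 0 | 0 | 1
0 | 0 | 1 | 0
0 | 1 | 0 | 1
0 | 1 | 1 | 0
1 | 0 | 0 | 0
1 | 0 | 1 | 1
1 | 1 | 0 | 0
1 | 1 | 1 | 1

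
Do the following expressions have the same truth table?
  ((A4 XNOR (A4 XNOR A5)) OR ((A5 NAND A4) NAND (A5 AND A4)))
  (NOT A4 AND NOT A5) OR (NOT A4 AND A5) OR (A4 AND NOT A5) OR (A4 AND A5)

Yes, they are equivalent — the two output columns agree on all 4 assignments:
A4 | A5 | Expression 1 | Expression 2
-------------------------------------
0 | 0 | 1 | 1
0 | 1 | 1 | 1
1 | 0 | 1 | 1
1 | 1 | 1 | 1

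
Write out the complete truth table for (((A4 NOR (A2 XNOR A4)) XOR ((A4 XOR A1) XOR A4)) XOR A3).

A1 | A4 | A3 | A2 | Output
--------------------------
0 | 0 | 0 | 0 | 0
0 | 0 | 0 | 1 | 1
0 | 0 | 1 | 0 | 1
0 | 0 | 1 | 1 | 0
0 | 1 | 0 | 0 | 0
0 | 1 | 0 | 1 | 0
0 | 1 | 1 | 0 | 1
0 | 1 | 1 | 1 | 1
1 | 0 | 0 | 0 | 1
1 | 0 | 0 | 1 | 0
1 | 0 | 1 | 0 | 0
1 | 0 | 1 | 1 | 1
1 | 1 | 0 | 0 | 1
1 | 1 | 0 | 1 | 1
1 | 1 | 1 | 0 | 0
1 | 1 | 1 | 1 | 0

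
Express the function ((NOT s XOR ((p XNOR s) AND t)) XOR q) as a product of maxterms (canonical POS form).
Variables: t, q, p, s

ΠM(1, 3, 4, 6, 8, 9, 14, 15) = (t OR q OR p OR NOT s) AND (t OR q OR NOT p OR NOT s) AND (t OR NOT q OR p OR s) AND (t OR NOT q OR NOT p OR s) AND (NOT t OR q OR p OR s) AND (NOT t OR q OR p OR NOT s) AND (NOT t OR NOT q OR NOT p OR s) AND (NOT t OR NOT q OR NOT p OR NOT s)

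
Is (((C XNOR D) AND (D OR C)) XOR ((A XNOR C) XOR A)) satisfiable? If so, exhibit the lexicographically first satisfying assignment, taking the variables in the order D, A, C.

D=0, A=0, C=0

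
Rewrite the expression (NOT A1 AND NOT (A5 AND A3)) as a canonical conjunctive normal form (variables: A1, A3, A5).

(A1 OR NOT A3 OR NOT A5) AND (NOT A1 OR A3 OR A5) AND (NOT A1 OR A3 OR NOT A5) AND (NOT A1 OR NOT A3 OR A5) AND (NOT A1 OR NOT A3 OR NOT A5)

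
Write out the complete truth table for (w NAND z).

w | z | Output
--------------
0 | 0 | 1
0 | 1 | 1
1 | 0 | 1
1 | 1 | 0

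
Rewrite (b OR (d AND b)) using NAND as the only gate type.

((b NAND b) NAND (((d NAND b) NAND (d NAND b)) NAND ((d NAND b) NAND (d NAND b))))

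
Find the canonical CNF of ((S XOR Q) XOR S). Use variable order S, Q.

(S OR Q) AND (NOT S OR Q)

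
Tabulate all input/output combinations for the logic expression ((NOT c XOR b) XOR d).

b | d | c | Output
------------------
0 | 0 | 0 | 1
0 | 0 | 1 | 0
0 | 1 | 0 | 0
0 | 1 | 1 | 1
1 | 0 | 0 | 0
1 | 0 | 1 | 1
1 | 1 | 0 | 1
1 | 1 | 1 | 0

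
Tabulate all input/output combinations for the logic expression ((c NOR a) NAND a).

a | c | Output
--------------
0 | 0 | 1
0 | 1 | 1
1 | 0 | 1
1 | 1 | 1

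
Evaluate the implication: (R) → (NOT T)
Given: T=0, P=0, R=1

Antecedent (R) = 1; consequent (NOT T) = 1.
1 → 1 = 1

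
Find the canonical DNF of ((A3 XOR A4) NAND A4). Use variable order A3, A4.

(NOT A3 AND NOT A4) OR (A3 AND NOT A4) OR (A3 AND A4)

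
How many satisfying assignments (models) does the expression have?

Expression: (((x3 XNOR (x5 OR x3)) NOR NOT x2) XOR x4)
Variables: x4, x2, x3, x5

Satisfying assignments: (0,1,0,1), (1,0,0,0), (1,0,0,1), (1,0,1,0), (1,0,1,1), (1,1,0,0), (1,1,1,0), (1,1,1,1)
Count: 8 out of 16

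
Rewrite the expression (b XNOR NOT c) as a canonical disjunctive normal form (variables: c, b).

(NOT c AND b) OR (c AND NOT b)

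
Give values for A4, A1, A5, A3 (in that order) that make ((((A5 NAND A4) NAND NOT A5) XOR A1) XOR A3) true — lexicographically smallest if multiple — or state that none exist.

A4=0, A1=0, A5=0, A3=1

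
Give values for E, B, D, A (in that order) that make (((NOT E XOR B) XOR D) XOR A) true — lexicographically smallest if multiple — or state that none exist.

E=0, B=0, D=0, A=0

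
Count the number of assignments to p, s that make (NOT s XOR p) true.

Satisfying assignments: (0,0), (1,1)
Count: 2 out of 4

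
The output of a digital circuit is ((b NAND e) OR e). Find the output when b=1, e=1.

Substituting: ((1 NAND 1) OR 1)
= 1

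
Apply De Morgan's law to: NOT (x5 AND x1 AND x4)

NOT x5 OR NOT x1 OR NOT x4
De Morgan's: NOT(AND of terms) = OR of negations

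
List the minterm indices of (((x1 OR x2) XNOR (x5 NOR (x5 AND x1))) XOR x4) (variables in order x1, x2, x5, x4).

Σm(1, 2, 4, 7, 8, 11, 12, 15) = (NOT x1 AND NOT x2 AND NOT x5 AND x4) OR (NOT x1 AND NOT x2 AND x5 AND NOT x4) OR (NOT x1 AND x2 AND NOT x5 AND NOT x4) OR (NOT x1 AND x2 AND x5 AND x4) OR (x1 AND NOT x2 AND NOT x5 AND NOT x4) OR (x1 AND NOT x2 AND x5 AND x4) OR (x1 AND x2 AND NOT x5 AND NOT x4) OR (x1 AND x2 AND x5 AND x4)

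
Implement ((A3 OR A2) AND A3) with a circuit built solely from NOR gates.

((((A3 NOR A2) NOR (A3 NOR A2)) NOR ((A3 NOR A2) NOR (A3 NOR A2))) NOR (A3 NOR A3))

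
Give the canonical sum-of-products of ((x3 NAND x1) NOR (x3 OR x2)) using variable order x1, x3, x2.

Σm() = FALSE (no minterms)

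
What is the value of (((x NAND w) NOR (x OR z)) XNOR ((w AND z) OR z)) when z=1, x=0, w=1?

Substituting: (((0 NAND 1) NOR (0 OR 1)) XNOR ((1 AND 1) OR 1))
= 0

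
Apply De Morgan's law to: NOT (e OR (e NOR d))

NOT e AND NOT (e NOR d)
De Morgan's: NOT(OR of terms) = AND of negations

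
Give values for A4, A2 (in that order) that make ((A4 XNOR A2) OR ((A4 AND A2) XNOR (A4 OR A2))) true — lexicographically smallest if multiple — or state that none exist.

A4=0, A2=0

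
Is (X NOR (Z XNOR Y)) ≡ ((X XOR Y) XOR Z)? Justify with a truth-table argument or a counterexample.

No. Counterexample: with X=1, Y=0, Z=0, Expression 1 = 0 but Expression 2 = 1.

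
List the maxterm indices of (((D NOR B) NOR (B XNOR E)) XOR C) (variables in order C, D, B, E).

ΠM(0, 1, 3, 4, 7, 10, 13, 14) = (C OR D OR B OR E) AND (C OR D OR B OR NOT E) AND (C OR D OR NOT B OR NOT E) AND (C OR NOT D OR B OR E) AND (C OR NOT D OR NOT B OR NOT E) AND (NOT C OR D OR NOT B OR E) AND (NOT C OR NOT D OR B OR NOT E) AND (NOT C OR NOT D OR NOT B OR E)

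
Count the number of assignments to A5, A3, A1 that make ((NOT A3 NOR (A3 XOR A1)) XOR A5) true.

Satisfying assignments: (0,1,1), (1,0,0), (1,0,1), (1,1,0)
Count: 4 out of 8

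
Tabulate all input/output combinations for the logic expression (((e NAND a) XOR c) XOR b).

c | b | a | e | Output
----------------------
0 | 0 | 0 | 0 | 1
0 | 0 | 0 | 1 | 1
0 | 0 | 1 | 0 | 1
0 | 0 | 1 | 1 | 0
0 | 1 | 0 | 0 | 0
0 | 1 | 0 | 1 | 0
0 | 1 | 1 | 0 | 0
0 | 1 | 1 | 1 | 1
1 | 0 | 0 | 0 | 0
1 | 0 | 0 | 1 | 0
1 | 0 | 1 | 0 | 0
1 | 0 | 1 | 1 | 1
1 | 1 | 0 | 0 | 1
1 | 1 | 0 | 1 | 1
1 | 1 | 1 | 0 | 1
1 | 1 | 1 | 1 | 0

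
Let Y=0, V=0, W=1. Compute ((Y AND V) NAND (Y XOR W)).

Substituting: ((0 AND 0) NAND (0 XOR 1))
= 1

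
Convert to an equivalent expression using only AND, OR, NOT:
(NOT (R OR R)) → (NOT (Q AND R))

(R OR R) OR (NOT (Q AND R))
(Implication elimination: A → B = NOT A OR B)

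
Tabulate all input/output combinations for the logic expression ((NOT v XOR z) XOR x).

z | x | v | Output
------------------
0 | 0 | 0 | 1
0 | 0 | 1 | 0
0 | 1 | 0 | 0
0 | 1 | 1 | 1
1 | 0 | 0 | 0
1 | 0 | 1 | 1
1 | 1 | 0 | 1
1 | 1 | 1 | 0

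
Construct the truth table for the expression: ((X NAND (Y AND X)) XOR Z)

Z | X | Y | Output
------------------
0 | 0 | 0 | 1
0 | 0 | 1 | 1
0 | 1 | 0 | 1
0 | 1 | 1 | 0
1 | 0 | 0 | 0
1 | 0 | 1 | 0
1 | 1 | 0 | 0
1 | 1 | 1 | 1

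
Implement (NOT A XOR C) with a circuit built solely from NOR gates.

(((((A NOR A) NOR C) NOR ((A NOR A) NOR C)) NOR (((A NOR A) NOR C) NOR ((A NOR A) NOR C))) NOR (((((A NOR A) NOR (A NOR A)) NOR (C NOR C)) NOR (((A NOR A) NOR (A NOR A)) NOR (C NOR C))) NOR ((((A NOR A) NOR (A NOR A)) NOR (C NOR C)) NOR (((A NOR A) NOR (A NOR A)) NOR (C NOR C)))))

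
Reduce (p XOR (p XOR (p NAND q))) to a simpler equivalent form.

By XOR self-cancellation ((E XOR v) XOR v = E):
= (p NAND q)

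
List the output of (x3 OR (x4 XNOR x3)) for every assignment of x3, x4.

x3 | x4 | Output
----------------
0 | 0 | 1
0 | 1 | 0
1 | 0 | 1
1 | 1 | 1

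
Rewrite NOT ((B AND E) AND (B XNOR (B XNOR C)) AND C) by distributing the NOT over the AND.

NOT (B AND E) OR NOT (B XNOR (B XNOR C)) OR NOT C
De Morgan's: NOT(AND of terms) = OR of negations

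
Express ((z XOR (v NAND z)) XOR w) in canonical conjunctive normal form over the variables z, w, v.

(z OR NOT w OR v) AND (z OR NOT w OR NOT v) AND (NOT z OR w OR v) AND (NOT z OR NOT w OR NOT v)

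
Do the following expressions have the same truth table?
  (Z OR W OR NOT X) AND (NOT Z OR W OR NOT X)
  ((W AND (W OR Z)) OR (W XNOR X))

Yes, they are equivalent — the two output columns agree on all 8 assignments:
Z | W | X | Expression 1 | Expression 2
---------------------------------------
0 | 0 | 0 | 1 | 1
0 | 0 | 1 | 0 | 0
0 | 1 | 0 | 1 | 1
0 | 1 | 1 | 1 | 1
1 | 0 | 0 | 1 | 1
1 | 0 | 1 | 0 | 0
1 | 1 | 0 | 1 | 1
1 | 1 | 1 | 1 | 1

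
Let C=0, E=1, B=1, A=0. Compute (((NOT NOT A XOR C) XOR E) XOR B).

Substituting: (((NOT NOT 0 XOR 0) XOR 1) XOR 1)
= 0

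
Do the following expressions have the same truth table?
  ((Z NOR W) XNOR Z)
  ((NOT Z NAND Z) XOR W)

No. Counterexample: with W=0, Z=0, Expression 1 = 0 but Expression 2 = 1.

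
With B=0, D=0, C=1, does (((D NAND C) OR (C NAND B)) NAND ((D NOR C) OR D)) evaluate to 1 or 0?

Substituting: (((0 NAND 1) OR (1 NAND 0)) NAND ((0 NOR 1) OR 0))
= 1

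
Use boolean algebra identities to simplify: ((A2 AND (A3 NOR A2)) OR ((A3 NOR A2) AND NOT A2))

By distribution ((E AND v) OR (E AND NOT v) = E):
= (A3 NOR A2)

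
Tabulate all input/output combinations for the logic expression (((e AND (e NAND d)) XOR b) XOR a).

d | e | b | a | Output
----------------------
0 | 0 | 0 | 0 | 0
0 | 0 | 0 | 1 | 1
0 | 0 | 1 | 0 | 1
0 | 0 | 1 | 1 | 0
0 | 1 | 0 | 0 | 1
0 | 1 | 0 | 1 | 0
0 | 1 | 1 | 0 | 0
0 | 1 | 1 | 1 | 1
1 | 0 | 0 | 0 | 0
1 | 0 | 0 | 1 | 1
1 | 0 | 1 | 0 | 1
1 | 0 | 1 | 1 | 0
1 | 1 | 0 | 0 | 0
1 | 1 | 0 | 1 | 1
1 | 1 | 1 | 0 | 1
1 | 1 | 1 | 1 | 0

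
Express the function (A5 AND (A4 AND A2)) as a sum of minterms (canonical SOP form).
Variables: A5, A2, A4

Σm(7) = (A5 AND A2 AND A4)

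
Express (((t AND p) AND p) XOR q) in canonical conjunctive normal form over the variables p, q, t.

(p OR q OR t) AND (p OR q OR NOT t) AND (NOT p OR q OR t) AND (NOT p OR NOT q OR NOT t)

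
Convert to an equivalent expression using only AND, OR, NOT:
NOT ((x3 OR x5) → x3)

(x3 OR x5) AND NOT x3
(Negated implication: NOT(A → B) = A AND NOT B)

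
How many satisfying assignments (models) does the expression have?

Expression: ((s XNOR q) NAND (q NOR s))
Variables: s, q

Satisfying assignments: (0,1), (1,0), (1,1)
Count: 3 out of 4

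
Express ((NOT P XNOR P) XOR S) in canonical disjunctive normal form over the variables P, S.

(NOT P AND S) OR (P AND S)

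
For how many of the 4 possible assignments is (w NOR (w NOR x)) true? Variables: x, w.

Satisfying assignments: (1,0)
Count: 1 out of 4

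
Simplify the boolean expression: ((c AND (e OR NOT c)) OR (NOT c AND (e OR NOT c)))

By distribution ((E AND v) OR (E AND NOT v) = E):
= (e OR NOT c)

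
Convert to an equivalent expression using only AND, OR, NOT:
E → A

NOT E OR A
(Implication elimination: A → B = NOT A OR B)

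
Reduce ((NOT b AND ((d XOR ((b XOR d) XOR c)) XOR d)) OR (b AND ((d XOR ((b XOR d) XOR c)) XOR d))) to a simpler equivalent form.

By distribution ((E AND v) OR (E AND NOT v) = E) then XOR self-cancellation ((E XOR v) XOR v = E):
= ((b XOR d) XOR c)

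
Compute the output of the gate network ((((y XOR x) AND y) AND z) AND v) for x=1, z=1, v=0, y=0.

Substituting: ((((0 XOR 1) AND 0) AND 1) AND 0)
= 0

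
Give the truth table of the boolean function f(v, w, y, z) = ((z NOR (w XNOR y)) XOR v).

v | w | y | z | Output
----------------------
0 | 0 | 0 | 0 | 0
0 | 0 | 0 | 1 | 0
0 | 0 | 1 | 0 | 1
0 | 0 | 1 | 1 | 0
0 | 1 | 0 | 0 | 1
0 | 1 | 0 | 1 | 0
0 | 1 | 1 | 0 | 0
0 | 1 | 1 | 1 | 0
1 | 0 | 0 | 0 | 1
1 | 0 | 0 | 1 | 1
1 | 0 | 1 | 0 | 0
1 | 0 | 1 | 1 | 1
1 | 1 | 0 | 0 | 0
1 | 1 | 0 | 1 | 1
1 | 1 | 1 | 0 | 1
1 | 1 | 1 | 1 | 1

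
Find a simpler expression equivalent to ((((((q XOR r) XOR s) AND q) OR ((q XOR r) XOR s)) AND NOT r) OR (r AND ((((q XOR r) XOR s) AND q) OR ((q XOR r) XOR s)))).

By distribution ((E AND v) OR (E AND NOT v) = E) then absorption (E OR (E AND v) = E):
= ((q XOR r) XOR s)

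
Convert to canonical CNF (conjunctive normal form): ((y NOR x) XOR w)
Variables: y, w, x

(y OR w OR NOT x) AND (y OR NOT w OR x) AND (NOT y OR w OR x) AND (NOT y OR w OR NOT x)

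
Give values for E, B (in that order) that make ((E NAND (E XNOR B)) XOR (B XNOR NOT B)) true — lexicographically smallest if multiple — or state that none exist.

E=0, B=0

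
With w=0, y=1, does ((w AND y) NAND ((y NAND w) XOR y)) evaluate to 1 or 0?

Substituting: ((0 AND 1) NAND ((1 NAND 0) XOR 1))
= 1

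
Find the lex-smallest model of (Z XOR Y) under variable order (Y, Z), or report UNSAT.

Y=0, Z=1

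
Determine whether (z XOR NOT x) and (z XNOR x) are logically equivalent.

Yes, they are equivalent — the two output columns agree on all 4 assignments:
z | x | Expression 1 | Expression 2
-----------------------------------
0 | 0 | 1 | 1
0 | 1 | 0 | 0
1 | 0 | 0 | 0
1 | 1 | 1 | 1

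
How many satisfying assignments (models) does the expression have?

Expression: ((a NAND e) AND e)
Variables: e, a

Satisfying assignments: (1,0)
Count: 1 out of 4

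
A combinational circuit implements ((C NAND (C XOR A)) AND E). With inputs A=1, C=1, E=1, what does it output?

Substituting: ((1 NAND (1 XOR 1)) AND 1)
= 1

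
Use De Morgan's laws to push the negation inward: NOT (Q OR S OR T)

NOT Q AND NOT S AND NOT T
De Morgan's: NOT(OR of terms) = AND of negations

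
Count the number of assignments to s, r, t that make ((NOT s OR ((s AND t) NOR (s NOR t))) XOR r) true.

Satisfying assignments: (0,0,0), (0,0,1), (1,0,0), (1,1,1)
Count: 4 out of 8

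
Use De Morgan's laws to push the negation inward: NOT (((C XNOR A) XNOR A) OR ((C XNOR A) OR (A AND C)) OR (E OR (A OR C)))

NOT ((C XNOR A) XNOR A) AND NOT ((C XNOR A) OR (A AND C)) AND NOT (E OR (A OR C))
De Morgan's: NOT(OR of terms) = AND of negations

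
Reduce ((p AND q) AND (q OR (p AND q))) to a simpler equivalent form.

By absorption (E AND (E OR v) = E):
= (p AND q)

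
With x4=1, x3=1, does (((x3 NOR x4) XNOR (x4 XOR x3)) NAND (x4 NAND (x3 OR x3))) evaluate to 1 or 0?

Substituting: (((1 NOR 1) XNOR (1 XOR 1)) NAND (1 NAND (1 OR 1)))
= 1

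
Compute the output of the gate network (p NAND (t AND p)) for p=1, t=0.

Substituting: (1 NAND (0 AND 1))
= 1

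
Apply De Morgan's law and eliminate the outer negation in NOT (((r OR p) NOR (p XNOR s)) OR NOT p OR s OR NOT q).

NOT ((r OR p) NOR (p XNOR s)) AND p AND NOT s AND q
De Morgan's: NOT(OR of terms) = AND of negations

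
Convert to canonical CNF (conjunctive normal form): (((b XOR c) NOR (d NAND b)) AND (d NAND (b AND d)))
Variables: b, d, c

(b OR d OR c) AND (b OR d OR NOT c) AND (b OR NOT d OR c) AND (b OR NOT d OR NOT c) AND (NOT b OR d OR c) AND (NOT b OR d OR NOT c) AND (NOT b OR NOT d OR c) AND (NOT b OR NOT d OR NOT c)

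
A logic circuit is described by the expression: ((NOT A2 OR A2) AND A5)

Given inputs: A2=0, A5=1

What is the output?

Substituting: ((NOT 0 OR 0) AND 1)
= 1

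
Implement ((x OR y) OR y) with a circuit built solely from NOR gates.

((((x NOR y) NOR (x NOR y)) NOR y) NOR (((x NOR y) NOR (x NOR y)) NOR y))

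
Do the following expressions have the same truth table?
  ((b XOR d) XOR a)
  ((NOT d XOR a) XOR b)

No. Counterexample: with a=0, d=0, b=0, Expression 1 = 0 but Expression 2 = 1.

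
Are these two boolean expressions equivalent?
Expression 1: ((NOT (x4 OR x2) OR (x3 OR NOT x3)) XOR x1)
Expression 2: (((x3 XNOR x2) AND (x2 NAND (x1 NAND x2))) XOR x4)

No. Counterexample: with x3=0, x1=0, x2=0, x4=1, Expression 1 = 1 but Expression 2 = 0.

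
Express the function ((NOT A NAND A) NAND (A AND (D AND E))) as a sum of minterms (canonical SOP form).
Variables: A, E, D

Σm(0, 1, 2, 3, 4, 5, 6) = (NOT A AND NOT E AND NOT D) OR (NOT A AND NOT E AND D) OR (NOT A AND E AND NOT D) OR (NOT A AND E AND D) OR (A AND NOT E AND NOT D) OR (A AND NOT E AND D) OR (A AND E AND NOT D)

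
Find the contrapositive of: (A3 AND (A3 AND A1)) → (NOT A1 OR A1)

Contrapositive: NOT (NOT A1 OR A1) → NOT (A3 AND (A3 AND A1))
Note: A statement and its contrapositive are logically equivalent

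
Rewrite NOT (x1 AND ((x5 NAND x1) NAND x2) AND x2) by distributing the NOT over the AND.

NOT x1 OR NOT ((x5 NAND x1) NAND x2) OR NOT x2
De Morgan's: NOT(AND of terms) = OR of negations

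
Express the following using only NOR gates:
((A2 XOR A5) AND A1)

((((((A2 NOR A5) NOR (A2 NOR A5)) NOR ((A2 NOR A5) NOR (A2 NOR A5))) NOR ((((A2 NOR A2) NOR (A5 NOR A5)) NOR ((A2 NOR A2) NOR (A5 NOR A5))) NOR (((A2 NOR A2) NOR (A5 NOR A5)) NOR ((A2 NOR A2) NOR (A5 NOR A5))))) NOR ((((A2 NOR A5) NOR (A2 NOR A5)) NOR ((A2 NOR A5) NOR (A2 NOR A5))) NOR ((((A2 NOR A2) NOR (A5 NOR A5)) NOR ((A2 NOR A2) NOR (A5 NOR A5))) NOR (((A2 NOR A2) NOR (A5 NOR A5)) NOR ((A2 NOR A2) NOR (A5 NOR A5)))))) NOR (A1 NOR A1))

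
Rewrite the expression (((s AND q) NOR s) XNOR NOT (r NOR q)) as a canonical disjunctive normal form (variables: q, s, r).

(NOT q AND NOT s AND r) OR (NOT q AND s AND NOT r) OR (q AND NOT s AND NOT r) OR (q AND NOT s AND r)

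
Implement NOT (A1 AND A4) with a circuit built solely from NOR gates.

(((A1 NOR A1) NOR (A4 NOR A4)) NOR ((A1 NOR A1) NOR (A4 NOR A4)))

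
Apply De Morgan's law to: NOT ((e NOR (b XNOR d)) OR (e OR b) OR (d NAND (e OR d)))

NOT (e NOR (b XNOR d)) AND NOT (e OR b) AND NOT (d NAND (e OR d))
De Morgan's: NOT(OR of terms) = AND of negations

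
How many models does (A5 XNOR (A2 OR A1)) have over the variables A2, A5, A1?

Satisfying assignments: (0,0,0), (0,1,1), (1,1,0), (1,1,1)
Count: 4 out of 8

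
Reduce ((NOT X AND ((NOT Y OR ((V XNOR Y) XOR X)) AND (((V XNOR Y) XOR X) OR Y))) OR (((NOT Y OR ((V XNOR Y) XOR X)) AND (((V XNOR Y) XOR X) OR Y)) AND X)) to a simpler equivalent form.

By distribution ((E AND v) OR (E AND NOT v) = E) then distribution ((E OR v) AND (E OR NOT v) = E):
= ((V XNOR Y) XOR X)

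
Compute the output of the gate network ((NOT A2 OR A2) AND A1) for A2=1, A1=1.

Substituting: ((NOT 1 OR 1) AND 1)
= 1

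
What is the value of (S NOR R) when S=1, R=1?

Substituting: (1 NOR 1)
= 0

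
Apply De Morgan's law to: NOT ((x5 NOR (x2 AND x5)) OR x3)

NOT (x5 NOR (x2 AND x5)) AND NOT x3
De Morgan's: NOT(OR of terms) = AND of negations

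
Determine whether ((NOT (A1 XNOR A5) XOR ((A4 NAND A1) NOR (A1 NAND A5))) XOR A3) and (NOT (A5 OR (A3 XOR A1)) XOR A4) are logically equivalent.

No. Counterexample: with A1=0, A3=0, A4=0, A5=0, Expression 1 = 0 but Expression 2 = 1.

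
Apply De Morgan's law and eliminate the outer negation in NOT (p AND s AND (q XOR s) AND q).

NOT p OR NOT s OR NOT (q XOR s) OR NOT q
De Morgan's: NOT(AND of terms) = OR of negations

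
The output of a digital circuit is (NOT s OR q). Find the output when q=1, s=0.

Substituting: (NOT 0 OR 1)
= 1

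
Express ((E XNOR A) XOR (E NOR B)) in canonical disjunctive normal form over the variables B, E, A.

(NOT B AND NOT E AND A) OR (NOT B AND E AND A) OR (B AND NOT E AND NOT A) OR (B AND E AND A)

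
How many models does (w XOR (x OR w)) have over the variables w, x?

Satisfying assignments: (0,1)
Count: 1 out of 4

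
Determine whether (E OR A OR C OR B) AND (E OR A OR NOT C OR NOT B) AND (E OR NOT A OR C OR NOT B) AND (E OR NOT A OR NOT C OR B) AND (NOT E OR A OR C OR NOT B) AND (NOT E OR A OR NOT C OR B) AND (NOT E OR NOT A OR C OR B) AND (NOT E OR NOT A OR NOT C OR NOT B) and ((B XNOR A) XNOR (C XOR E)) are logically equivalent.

Yes, they are equivalent — the two output columns agree on all 16 assignments:
E | A | C | B | Expression 1 | Expression 2
-------------------------------------------
0 | 0 | 0 | 0 | 0 | 0
0 | 0 | 0 | 1 | 1 | 1
0 | 0 | 1 | 0 | 1 | 1
0 | 0 | 1 | 1 | 0 | 0
0 | 1 | 0 | 0 | 1 | 1
0 | 1 | 0 | 1 | 0 | 0
0 | 1 | 1 | 0 | 0 | 0
0 | 1 | 1 | 1 | 1 | 1
1 | 0 | 0 | 0 | 1 | 1
1 | 0 | 0 | 1 | 0 | 0
1 | 0 | 1 | 0 | 0 | 0
1 | 0 | 1 | 1 | 1 | 1
1 | 1 | 0 | 0 | 0 | 0
1 | 1 | 0 | 1 | 1 | 1
1 | 1 | 1 | 0 | 1 | 1
1 | 1 | 1 | 1 | 0 | 0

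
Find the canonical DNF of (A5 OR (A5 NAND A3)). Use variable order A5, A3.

(NOT A5 AND NOT A3) OR (NOT A5 AND A3) OR (A5 AND NOT A3) OR (A5 AND A3)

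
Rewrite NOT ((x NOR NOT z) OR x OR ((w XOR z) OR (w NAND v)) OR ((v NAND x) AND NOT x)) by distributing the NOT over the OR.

NOT (x NOR NOT z) AND NOT x AND NOT ((w XOR z) OR (w NAND v)) AND NOT ((v NAND x) AND NOT x)
De Morgan's: NOT(OR of terms) = AND of negations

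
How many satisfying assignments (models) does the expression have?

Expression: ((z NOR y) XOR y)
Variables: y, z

Satisfying assignments: (0,0), (1,0), (1,1)
Count: 3 out of 4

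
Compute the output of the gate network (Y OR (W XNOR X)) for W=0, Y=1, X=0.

Substituting: (1 OR (0 XNOR 0))
= 1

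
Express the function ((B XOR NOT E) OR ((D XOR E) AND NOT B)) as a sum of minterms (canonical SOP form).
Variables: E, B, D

Σm(0, 1, 4, 6, 7) = (NOT E AND NOT B AND NOT D) OR (NOT E AND NOT B AND D) OR (E AND NOT B AND NOT D) OR (E AND B AND NOT D) OR (E AND B AND D)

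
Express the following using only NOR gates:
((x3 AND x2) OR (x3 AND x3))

((((x3 NOR x3) NOR (x2 NOR x2)) NOR ((x3 NOR x3) NOR (x3 NOR x3))) NOR (((x3 NOR x3) NOR (x2 NOR x2)) NOR ((x3 NOR x3) NOR (x3 NOR x3))))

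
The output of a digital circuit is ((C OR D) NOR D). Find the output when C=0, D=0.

Substituting: ((0 OR 0) NOR 0)
= 1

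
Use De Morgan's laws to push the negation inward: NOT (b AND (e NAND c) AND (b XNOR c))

NOT b OR NOT (e NAND c) OR NOT (b XNOR c)
De Morgan's: NOT(AND of terms) = OR of negations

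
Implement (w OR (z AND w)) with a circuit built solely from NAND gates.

((w NAND w) NAND (((z NAND w) NAND (z NAND w)) NAND ((z NAND w) NAND (z NAND w))))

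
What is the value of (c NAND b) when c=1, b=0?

Substituting: (1 NAND 0)
= 1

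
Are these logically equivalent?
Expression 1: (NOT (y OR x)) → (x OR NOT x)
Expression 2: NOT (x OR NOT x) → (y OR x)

Yes, Contrapositive is always equivalent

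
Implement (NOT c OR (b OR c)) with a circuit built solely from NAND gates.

(((c NAND c) NAND (c NAND c)) NAND (((b NAND b) NAND (c NAND c)) NAND ((b NAND b) NAND (c NAND c))))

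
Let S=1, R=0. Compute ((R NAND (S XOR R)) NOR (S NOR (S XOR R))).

Substituting: ((0 NAND (1 XOR 0)) NOR (1 NOR (1 XOR 0)))
= 0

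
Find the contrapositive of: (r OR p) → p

Contrapositive: NOT p → NOT (r OR p)
Note: A statement and its contrapositive are logically equivalent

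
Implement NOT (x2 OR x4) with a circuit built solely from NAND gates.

(((x2 NAND x2) NAND (x4 NAND x4)) NAND ((x2 NAND x2) NAND (x4 NAND x4)))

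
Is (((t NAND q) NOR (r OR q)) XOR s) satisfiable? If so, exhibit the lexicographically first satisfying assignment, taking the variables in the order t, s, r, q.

t=0, s=1, r=0, q=0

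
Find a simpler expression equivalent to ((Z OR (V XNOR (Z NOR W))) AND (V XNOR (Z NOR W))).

By absorption (E AND (E OR v) = E):
= (V XNOR (Z NOR W))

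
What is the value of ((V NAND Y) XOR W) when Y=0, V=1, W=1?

Substituting: ((1 NAND 0) XOR 1)
= 0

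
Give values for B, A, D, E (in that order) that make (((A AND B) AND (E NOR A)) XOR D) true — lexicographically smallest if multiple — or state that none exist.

B=0, A=0, D=1, E=0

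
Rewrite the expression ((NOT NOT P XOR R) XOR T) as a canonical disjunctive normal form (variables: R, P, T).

(NOT R AND NOT P AND T) OR (NOT R AND P AND NOT T) OR (R AND NOT P AND NOT T) OR (R AND P AND T)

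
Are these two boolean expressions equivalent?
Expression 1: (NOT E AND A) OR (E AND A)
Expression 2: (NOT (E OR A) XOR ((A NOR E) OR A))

Yes, they are equivalent — the two output columns agree on all 4 assignments:
E | A | Expression 1 | Expression 2
-----------------------------------
0 | 0 | 0 | 0
0 | 1 | 1 | 1
1 | 0 | 0 | 0
1 | 1 | 1 | 1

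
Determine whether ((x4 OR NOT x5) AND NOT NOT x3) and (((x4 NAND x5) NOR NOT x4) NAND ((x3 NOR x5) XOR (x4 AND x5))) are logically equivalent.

No. Counterexample: with x3=0, x4=0, x5=0, Expression 1 = 0 but Expression 2 = 1.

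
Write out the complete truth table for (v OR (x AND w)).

w | x | v | Output
------------------
0 | 0 | 0 | 0
0 | 0 | 1 | 1
0 | 1 | 0 | 0
0 | 1 | 1 | 1
1 | 0 | 0 | 0
1 | 0 | 1 | 1
1 | 1 | 0 | 1
1 | 1 | 1 | 1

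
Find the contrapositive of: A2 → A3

Contrapositive: NOT A3 → NOT A2
Note: A statement and its contrapositive are logically equivalent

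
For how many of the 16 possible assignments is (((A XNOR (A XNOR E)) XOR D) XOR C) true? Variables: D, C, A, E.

Satisfying assignments: (0,0,0,1), (0,0,1,1), (0,1,0,0), (0,1,1,0), (1,0,0,0), (1,0,1,0), (1,1,0,1), (1,1,1,1)
Count: 8 out of 16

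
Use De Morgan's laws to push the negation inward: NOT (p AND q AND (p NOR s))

NOT p OR NOT q OR NOT (p NOR s)
De Morgan's: NOT(AND of terms) = OR of negations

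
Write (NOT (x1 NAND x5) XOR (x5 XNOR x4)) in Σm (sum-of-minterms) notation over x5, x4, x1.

Σm(0, 1, 5, 6) = (NOT x5 AND NOT x4 AND NOT x1) OR (NOT x5 AND NOT x4 AND x1) OR (x5 AND NOT x4 AND x1) OR (x5 AND x4 AND NOT x1)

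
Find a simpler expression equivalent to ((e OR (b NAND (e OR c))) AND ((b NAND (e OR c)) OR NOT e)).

By distribution ((E OR v) AND (E OR NOT v) = E):
= (b NAND (e OR c))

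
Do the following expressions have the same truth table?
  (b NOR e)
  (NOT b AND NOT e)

Yes, they are equivalent — the two output columns agree on all 4 assignments:
b | e | Expression 1 | Expression 2
-----------------------------------
0 | 0 | 1 | 1
0 | 1 | 0 | 0
1 | 0 | 0 | 0
1 | 1 | 0 | 0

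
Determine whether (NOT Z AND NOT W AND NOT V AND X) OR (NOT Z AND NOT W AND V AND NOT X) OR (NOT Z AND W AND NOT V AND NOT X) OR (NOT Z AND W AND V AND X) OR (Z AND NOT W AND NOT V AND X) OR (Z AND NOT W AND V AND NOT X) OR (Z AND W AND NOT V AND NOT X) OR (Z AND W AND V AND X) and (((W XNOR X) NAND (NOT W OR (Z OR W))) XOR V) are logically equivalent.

Yes, they are equivalent — the two output columns agree on all 16 assignments:
Z | W | V | X | Expression 1 | Expression 2
-------------------------------------------
0 | 0 | 0 | 0 | 0 | 0
0 | 0 | 0 | 1 | 1 | 1
0 | 0 | 1 | 0 | 1 | 1
0 | 0 | 1 | 1 | 0 | 0
0 | 1 | 0 | 0 | 1 | 1
0 | 1 | 0 | 1 | 0 | 0
0 | 1 | 1 | 0 | 0 | 0
0 | 1 | 1 | 1 | 1 | 1
1 | 0 | 0 | 0 | 0 | 0
1 | 0 | 0 | 1 | 1 | 1
1 | 0 | 1 | 0 | 1 | 1
1 | 0 | 1 | 1 | 0 | 0
1 | 1 | 0 | 0 | 1 | 1
1 | 1 | 0 | 1 | 0 | 0
1 | 1 | 1 | 0 | 0 | 0
1 | 1 | 1 | 1 | 1 | 1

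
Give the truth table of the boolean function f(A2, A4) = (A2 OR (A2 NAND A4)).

A2 | A4 | Output
----------------
0 | 0 | 1
0 | 1 | 1
1 | 0 | 1
1 | 1 | 1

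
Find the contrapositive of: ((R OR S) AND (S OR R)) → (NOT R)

Contrapositive: R → NOT ((R OR S) AND (S OR R))
Note: A statement and its contrapositive are logically equivalent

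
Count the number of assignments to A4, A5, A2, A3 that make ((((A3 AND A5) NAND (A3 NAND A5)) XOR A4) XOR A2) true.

Satisfying assignments: (0,0,0,0), (0,0,0,1), (0,1,0,0), (0,1,0,1), (1,0,1,0), (1,0,1,1), (1,1,1,0), (1,1,1,1)
Count: 8 out of 16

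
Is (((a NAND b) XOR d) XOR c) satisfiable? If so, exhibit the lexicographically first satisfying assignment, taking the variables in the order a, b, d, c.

a=0, b=0, d=0, c=0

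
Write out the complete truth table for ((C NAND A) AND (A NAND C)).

A | C | Output
--------------
0 | 0 | 1
0 | 1 | 1
1 | 0 | 1
1 | 1 | 0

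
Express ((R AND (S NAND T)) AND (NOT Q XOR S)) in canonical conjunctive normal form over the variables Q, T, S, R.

(Q OR T OR S OR R) AND (Q OR T OR NOT S OR R) AND (Q OR T OR NOT S OR NOT R) AND (Q OR NOT T OR S OR R) AND (Q OR NOT T OR NOT S OR R) AND (Q OR NOT T OR NOT S OR NOT R) AND (NOT Q OR T OR S OR R) AND (NOT Q OR T OR S OR NOT R) AND (NOT Q OR T OR NOT S OR R) AND (NOT Q OR NOT T OR S OR R) AND (NOT Q OR NOT T OR S OR NOT R) AND (NOT Q OR NOT T OR NOT S OR R) AND (NOT Q OR NOT T OR NOT S OR NOT R)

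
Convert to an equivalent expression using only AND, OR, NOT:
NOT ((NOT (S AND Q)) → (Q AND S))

(NOT (S AND Q)) AND NOT (Q AND S)
(Negated implication: NOT(A → B) = A AND NOT B)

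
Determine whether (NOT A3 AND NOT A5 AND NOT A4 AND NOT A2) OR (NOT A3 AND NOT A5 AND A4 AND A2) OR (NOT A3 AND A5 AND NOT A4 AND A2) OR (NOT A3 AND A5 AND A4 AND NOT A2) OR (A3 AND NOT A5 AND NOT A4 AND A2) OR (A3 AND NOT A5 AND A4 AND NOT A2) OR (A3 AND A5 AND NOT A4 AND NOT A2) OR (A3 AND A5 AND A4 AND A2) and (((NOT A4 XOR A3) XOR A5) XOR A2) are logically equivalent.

Yes, they are equivalent — the two output columns agree on all 16 assignments:
A3 | A5 | A4 | A2 | Expression 1 | Expression 2
-----------------------------------------------
0 | 0 | 0 | 0 | 1 | 1
0 | 0 | 0 | 1 | 0 | 0
0 | 0 | 1 | 0 | 0 | 0
0 | 0 | 1 | 1 | 1 | 1
0 | 1 | 0 | 0 | 0 | 0
0 | 1 | 0 | 1 | 1 | 1
0 | 1 | 1 | 0 | 1 | 1
0 | 1 | 1 | 1 | 0 | 0
1 | 0 | 0 | 0 | 0 | 0
1 | 0 | 0 | 1 | 1 | 1
1 | 0 | 1 | 0 | 1 | 1
1 | 0 | 1 | 1 | 0 | 0
1 | 1 | 0 | 0 | 1 | 1
1 | 1 | 0 | 1 | 0 | 0
1 | 1 | 1 | 0 | 0 | 0
1 | 1 | 1 | 1 | 1 | 1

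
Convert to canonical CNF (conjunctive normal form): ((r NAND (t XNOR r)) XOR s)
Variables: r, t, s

(r OR t OR NOT s) AND (r OR NOT t OR NOT s) AND (NOT r OR t OR NOT s) AND (NOT r OR NOT t OR s)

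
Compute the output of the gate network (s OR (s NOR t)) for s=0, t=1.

Substituting: (0 OR (0 NOR 1))
= 0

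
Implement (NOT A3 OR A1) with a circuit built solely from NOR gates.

(((A3 NOR A3) NOR A1) NOR ((A3 NOR A3) NOR A1))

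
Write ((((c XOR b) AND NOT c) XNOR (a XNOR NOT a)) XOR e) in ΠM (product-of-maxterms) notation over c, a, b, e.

ΠM(1, 2, 5, 6, 9, 11, 13, 15) = (c OR a OR b OR NOT e) AND (c OR a OR NOT b OR e) AND (c OR NOT a OR b OR NOT e) AND (c OR NOT a OR NOT b OR e) AND (NOT c OR a OR b OR NOT e) AND (NOT c OR a OR NOT b OR NOT e) AND (NOT c OR NOT a OR b OR NOT e) AND (NOT c OR NOT a OR NOT b OR NOT e)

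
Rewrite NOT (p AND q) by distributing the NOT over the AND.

NOT p OR NOT q
De Morgan's: NOT(AND of terms) = OR of negations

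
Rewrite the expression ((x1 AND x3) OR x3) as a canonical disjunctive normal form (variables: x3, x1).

(x3 AND NOT x1) OR (x3 AND x1)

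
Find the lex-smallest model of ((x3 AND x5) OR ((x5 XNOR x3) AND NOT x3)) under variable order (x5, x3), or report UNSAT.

x5=0, x3=0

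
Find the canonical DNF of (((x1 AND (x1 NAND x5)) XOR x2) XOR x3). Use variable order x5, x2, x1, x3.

(NOT x5 AND NOT x2 AND NOT x1 AND x3) OR (NOT x5 AND NOT x2 AND x1 AND NOT x3) OR (NOT x5 AND x2 AND NOT x1 AND NOT x3) OR (NOT x5 AND x2 AND x1 AND x3) OR (x5 AND NOT x2 AND NOT x1 AND x3) OR (x5 AND NOT x2 AND x1 AND x3) OR (x5 AND x2 AND NOT x1 AND NOT x3) OR (x5 AND x2 AND x1 AND NOT x3)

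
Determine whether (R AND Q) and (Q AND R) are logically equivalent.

Yes, they are equivalent — the two output columns agree on all 4 assignments:
Q | R | Expression 1 | Expression 2
-----------------------------------
0 | 0 | 0 | 0
0 | 1 | 0 | 0
1 | 0 | 0 | 0
1 | 1 | 1 | 1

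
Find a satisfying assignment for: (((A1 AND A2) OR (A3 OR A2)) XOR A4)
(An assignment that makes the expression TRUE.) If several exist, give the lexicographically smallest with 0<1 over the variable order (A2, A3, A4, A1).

A2=0, A3=0, A4=1, A1=0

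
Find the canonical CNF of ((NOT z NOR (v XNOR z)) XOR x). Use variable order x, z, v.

(x OR z OR v) AND (x OR z OR NOT v) AND (x OR NOT z OR NOT v) AND (NOT x OR NOT z OR v)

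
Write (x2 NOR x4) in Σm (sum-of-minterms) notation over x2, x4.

Σm(0) = (NOT x2 AND NOT x4)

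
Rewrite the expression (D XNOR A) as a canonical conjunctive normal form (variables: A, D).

(A OR NOT D) AND (NOT A OR D)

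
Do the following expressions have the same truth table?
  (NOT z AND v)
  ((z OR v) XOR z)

Yes, they are equivalent — the two output columns agree on all 4 assignments:
z | v | Expression 1 | Expression 2
-----------------------------------
0 | 0 | 0 | 0
0 | 1 | 1 | 1
1 | 0 | 0 | 0
1 | 1 | 0 | 0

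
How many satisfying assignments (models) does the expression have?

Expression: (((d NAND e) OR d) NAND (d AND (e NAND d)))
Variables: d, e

Satisfying assignments: (0,0), (0,1), (1,1)
Count: 3 out of 4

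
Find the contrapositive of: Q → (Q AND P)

Contrapositive: NOT (Q AND P) → NOT Q
Note: A statement and its contrapositive are logically equivalent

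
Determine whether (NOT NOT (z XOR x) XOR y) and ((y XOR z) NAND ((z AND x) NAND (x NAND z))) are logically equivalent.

No. Counterexample: with z=0, y=0, x=0, Expression 1 = 0 but Expression 2 = 1.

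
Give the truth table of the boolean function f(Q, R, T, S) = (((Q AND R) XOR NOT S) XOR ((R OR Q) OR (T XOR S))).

Q | R | T | S | Output
----------------------
0 | 0 | 0 | 0 | 1
0 | 0 | 0 | 1 | 1
0 | 0 | 1 | 0 | 0
0 | 0 | 1 | 1 | 0
0 | 1 | 0 | 0 | 0
0 | 1 | 0 | 1 | 1
0 | 1 | 1 | 0 | 0
0 | 1 | 1 | 1 | 1
1 | 0 | 0 | 0 | 0
1 | 0 | 0 | 1 | 1
1 | 0 | 1 | 0 | 0
1 | 0 | 1 | 1 | 1
1 | 1 | 0 | 0 | 1
1 | 1 | 0 | 1 | 0
1 | 1 | 1 | 0 | 1
1 | 1 | 1 | 1 | 0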